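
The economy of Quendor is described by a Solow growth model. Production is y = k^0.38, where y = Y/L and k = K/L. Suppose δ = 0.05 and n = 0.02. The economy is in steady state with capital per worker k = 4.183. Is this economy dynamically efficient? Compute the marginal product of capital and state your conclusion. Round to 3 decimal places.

dynamically efficient; MPK ≈ 0.156

The effective depreciation rate is n + δ = 0.02 + 0.05 = 0.07.
MPK = 0.38·k^(0.38−1) = 0.38·4.183^(-0.62) ≈ 0.1565.
MPK > 0.07, so the economy is dynamically efficient (under-saving).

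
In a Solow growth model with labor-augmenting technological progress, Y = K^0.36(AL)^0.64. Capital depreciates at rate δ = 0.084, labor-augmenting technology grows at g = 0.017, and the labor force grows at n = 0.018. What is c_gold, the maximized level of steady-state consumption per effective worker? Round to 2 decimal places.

n + g + δ = 0.018 + 0.017 + 0.084 = 0.119.
Golden rule sets MPK = n+g+δ: 0.36·k^(0.36−1) = 0.119, so k_gold = (0.36/0.119)^(1/0.64) ≈ 5.6387.
y_gold = 5.6387^0.36 ≈ 1.8639.
c_gold = y_gold − (n+g+δ)·k_gold = 1.8639 − 0.119·5.6387 ≈ 1.1929.

c_gold ≈ 1.19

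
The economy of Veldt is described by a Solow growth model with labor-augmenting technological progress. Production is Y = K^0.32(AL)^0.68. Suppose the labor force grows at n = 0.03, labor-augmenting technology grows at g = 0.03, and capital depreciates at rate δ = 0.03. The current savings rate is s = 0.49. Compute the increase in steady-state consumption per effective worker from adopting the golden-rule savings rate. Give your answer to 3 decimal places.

Δc ≈ 0.103

Break-even investment rate: n + g + δ = 0.03 + 0.03 + 0.03 = 0.09.
Current steady state (s = 0.49): k* = (0.49/0.09)^(1/0.68) ≈ 12.0861, y* = 12.0861^0.32 ≈ 2.2199, c* = (1−0.49)·2.2199 ≈ 1.1321.
Maximizing c = f(k) − (n+g+δ)·k gives f'(k) = n+g+δ, i.e. 0.32·k^(0.32−1) = 0.09, so k_gold = (0.32/0.09)^(1/0.68) ≈ 6.4589.
y_gold = 6.4589^0.32 ≈ 1.8166, c_gold = y_gold − 0.09·k_gold ≈ 1.2353.
Gain: Δc = 1.2353 − 1.1321 ≈ 0.1031.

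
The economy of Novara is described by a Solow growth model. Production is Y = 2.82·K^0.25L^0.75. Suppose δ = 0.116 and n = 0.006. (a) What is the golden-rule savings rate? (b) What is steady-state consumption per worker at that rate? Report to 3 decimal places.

(a) s_gold = 0.250; (b) c_gold ≈ 3.795

n + δ = 0.006 + 0.116 = 0.122.
For Cobb-Douglas, s_gold equals capital's share: s_gold = 0.25.
Golden rule sets MPK = n+δ: 0.25·2.82·k^(0.25−1) = 0.122, so k_gold = (0.25·2.82/0.122)^(1/0.75) ≈ 10.3698.
y_gold = 2.82·10.3698^0.25 ≈ 5.0605; c_gold = (1−0.25)·y_gold ≈ 3.7954.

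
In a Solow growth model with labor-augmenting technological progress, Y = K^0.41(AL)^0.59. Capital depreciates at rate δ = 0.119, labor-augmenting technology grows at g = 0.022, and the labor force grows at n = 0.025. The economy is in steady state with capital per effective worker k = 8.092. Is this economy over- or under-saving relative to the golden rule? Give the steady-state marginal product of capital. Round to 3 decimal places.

over-saving; MPK ≈ 0.119

Break-even investment rate: n + g + δ = 0.025 + 0.022 + 0.119 = 0.166.
MPK = 0.41·k^(0.41−1) = 0.41·8.092^(-0.59) ≈ 0.1194.
MPK < 0.166, so the economy is dynamically inefficient (over-saving).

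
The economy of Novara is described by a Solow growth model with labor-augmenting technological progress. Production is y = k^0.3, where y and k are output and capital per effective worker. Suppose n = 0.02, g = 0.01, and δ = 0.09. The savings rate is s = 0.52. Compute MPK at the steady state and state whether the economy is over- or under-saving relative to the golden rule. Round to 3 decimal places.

over-saving; MPK ≈ 0.069

Capital per effective worker breaks even when investment replaces (n + g + δ)·k; here n + g + δ = 0.12.
Steady-state k*: s·k^0.3 = 0.12·k gives k* = (0.52/0.12)^(1/0.7) ≈ 8.1235.
MPK = 0.3·8.1235^(-0.7) ≈ 0.0692.
MPK < n+g+δ = 0.12, so the economy is dynamically inefficient (over-saving).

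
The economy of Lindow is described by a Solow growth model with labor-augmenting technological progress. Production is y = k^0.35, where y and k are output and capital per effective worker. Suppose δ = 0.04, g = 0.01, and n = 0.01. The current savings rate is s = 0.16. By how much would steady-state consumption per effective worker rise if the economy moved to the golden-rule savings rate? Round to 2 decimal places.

Δc ≈ 0.26

Capital per effective worker breaks even when investment replaces (n + g + δ)·k; here n + g + δ = 0.06.
Current steady state (s = 0.16): k* = (0.16/0.06)^(1/0.65) ≈ 4.5221, y* = 4.5221^0.35 ≈ 1.6958, c* = (1−0.16)·1.6958 ≈ 1.4244.
Setting f'(k) = n+g+δ gives 0.35·k^(0.35−1) = 0.06, hence k_gold = (0.35/0.06)^(1/0.65) ≈ 15.0776.
y_gold = 15.0776^0.35 ≈ 2.5847, c_gold = y_gold − 0.06·k_gold ≈ 1.6801.
Gain: Δc = 1.6801 − 1.4244 ≈ 0.2556.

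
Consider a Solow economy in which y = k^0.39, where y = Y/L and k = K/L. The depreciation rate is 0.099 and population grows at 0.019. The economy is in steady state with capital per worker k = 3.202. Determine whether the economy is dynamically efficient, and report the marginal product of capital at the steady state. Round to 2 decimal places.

dynamically efficient; MPK ≈ 0.19

n + δ = 0.019 + 0.099 = 0.118.
MPK = 0.39·k^(0.39−1) = 0.39·3.202^(-0.61) ≈ 0.1918.
MPK > 0.118, so the economy is dynamically efficient (under-saving).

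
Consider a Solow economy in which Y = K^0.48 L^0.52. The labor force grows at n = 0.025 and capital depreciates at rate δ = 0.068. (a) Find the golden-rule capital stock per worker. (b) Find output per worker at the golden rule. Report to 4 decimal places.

(a) k_gold ≈ 23.4795; (b) y_gold ≈ 4.5492

Break-even investment rate: n + δ = 0.025 + 0.068 = 0.093.
Maximizing c = f(k) − (n+δ)·k gives f'(k) = n+δ, i.e. 0.48·k^(0.48−1) = 0.093, so k_gold = (0.48/0.093)^(1/0.52) ≈ 23.4795.
y_gold = 23.4795^0.48 ≈ 4.5492.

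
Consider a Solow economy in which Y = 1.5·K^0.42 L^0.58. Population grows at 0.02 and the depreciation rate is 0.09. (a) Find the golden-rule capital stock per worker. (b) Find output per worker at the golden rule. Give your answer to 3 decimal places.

The effective depreciation rate is n + δ = 0.02 + 0.09 = 0.11.
Setting f'(k) = n+δ gives 0.42·1.5·k^(0.42−1) = 0.11, hence k_gold = (0.42·1.5/0.11)^(1/0.58) ≈ 20.2678.
y_gold = 1.5·20.2678^0.42 ≈ 5.3082.

(a) k_gold ≈ 20.268; (b) y_gold ≈ 5.308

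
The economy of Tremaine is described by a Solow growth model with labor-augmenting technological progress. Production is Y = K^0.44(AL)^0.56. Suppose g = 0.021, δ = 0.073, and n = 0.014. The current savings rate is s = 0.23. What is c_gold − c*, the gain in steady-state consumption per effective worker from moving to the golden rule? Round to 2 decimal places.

Δc ≈ 0.29

The effective depreciation rate is n + g + δ = 0.014 + 0.021 + 0.073 = 0.108.
Current steady state (s = 0.23): k* = (0.23/0.108)^(1/0.56) ≈ 3.8571, y* = 3.8571^0.44 ≈ 1.8111, c* = (1−0.23)·1.8111 ≈ 1.3946.
Golden rule sets MPK = n+g+δ: 0.44·k^(0.44−1) = 0.108, so k_gold = (0.44/0.108)^(1/0.56) ≈ 12.2839.
y_gold = 12.2839^0.44 ≈ 3.0151, c_gold = y_gold − 0.108·k_gold ≈ 1.6885.
Gain: Δc = 1.6885 − 1.3946 ≈ 0.2939.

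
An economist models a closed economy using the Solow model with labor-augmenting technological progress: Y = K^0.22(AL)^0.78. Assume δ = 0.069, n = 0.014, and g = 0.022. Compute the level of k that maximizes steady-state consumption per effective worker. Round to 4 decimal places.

The effective depreciation rate is n + g + δ = 0.014 + 0.022 + 0.069 = 0.105.
Maximizing c = f(k) − (n+g+δ)·k gives f'(k) = n+g+δ, i.e. 0.22·k^(0.22−1) = 0.105, so k_gold = (0.22/0.105)^(1/0.78) ≈ 2.5813.

k_gold ≈ 2.5813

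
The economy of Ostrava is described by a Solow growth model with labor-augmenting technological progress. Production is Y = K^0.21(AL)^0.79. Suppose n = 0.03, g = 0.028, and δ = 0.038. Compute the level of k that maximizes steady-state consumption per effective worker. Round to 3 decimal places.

n + g + δ = 0.03 + 0.028 + 0.038 = 0.096.
At the golden rule the marginal product of capital equals n+g+δ: 0.21·k^(0.21−1) = 0.096. Solving, k_gold = (0.21/0.096)^(1/0.79) ≈ 2.6935.

k_gold ≈ 2.693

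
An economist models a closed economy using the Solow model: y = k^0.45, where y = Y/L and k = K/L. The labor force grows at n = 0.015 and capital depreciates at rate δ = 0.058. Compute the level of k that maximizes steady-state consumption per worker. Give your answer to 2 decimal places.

k_gold ≈ 27.30

Break-even investment rate: n + δ = 0.015 + 0.058 = 0.073.
Golden rule sets MPK = n+δ: 0.45·k^(0.45−1) = 0.073, so k_gold = (0.45/0.073)^(1/0.55) ≈ 27.3000.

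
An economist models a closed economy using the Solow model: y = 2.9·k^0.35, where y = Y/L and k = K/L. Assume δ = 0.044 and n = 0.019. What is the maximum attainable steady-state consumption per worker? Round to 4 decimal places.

c_gold ≈ 8.4198

n + δ = 0.019 + 0.044 = 0.063.
Golden rule sets MPK = n+δ: 0.35·2.9·k^(0.35−1) = 0.063, so k_gold = (0.35·2.9/0.063)^(1/0.65) ≈ 71.9641.
y_gold = 2.9·71.9641^0.35 ≈ 12.9535.
c_gold = y_gold − (n+δ)·k_gold = 12.9535 − 0.063·71.9641 ≈ 8.4198.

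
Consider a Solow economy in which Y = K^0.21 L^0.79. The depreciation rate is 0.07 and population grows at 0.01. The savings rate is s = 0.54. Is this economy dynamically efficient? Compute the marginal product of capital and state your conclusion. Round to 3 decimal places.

dynamically inefficient; MPK ≈ 0.031

The effective depreciation rate is n + δ = 0.01 + 0.07 = 0.08.
Steady-state k*: s·k^0.21 = 0.08·k gives k* = (0.54/0.08)^(1/0.79) ≈ 11.2138.
MPK = 0.21·11.2138^(-0.79) ≈ 0.0311.
MPK < n+δ = 0.08, so the economy is dynamically inefficient (over-saving).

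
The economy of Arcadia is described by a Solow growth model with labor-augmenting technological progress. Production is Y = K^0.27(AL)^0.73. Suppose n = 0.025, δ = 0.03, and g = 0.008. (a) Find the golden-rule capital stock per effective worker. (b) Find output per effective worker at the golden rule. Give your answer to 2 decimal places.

(a) k_gold ≈ 7.34; (b) y_gold ≈ 1.71

Capital per effective worker breaks even when investment replaces (n + g + δ)·k; here n + g + δ = 0.063.
At the golden rule the marginal product of capital equals n+g+δ: 0.27·k^(0.27−1) = 0.063. Solving, k_gold = (0.27/0.063)^(1/0.73) ≈ 7.3415.
y_gold = 7.3415^0.27 ≈ 1.7130.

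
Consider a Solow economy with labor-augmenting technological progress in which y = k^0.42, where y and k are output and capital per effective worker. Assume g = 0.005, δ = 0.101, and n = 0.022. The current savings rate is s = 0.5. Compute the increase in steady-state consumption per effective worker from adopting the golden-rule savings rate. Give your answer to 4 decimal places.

The effective depreciation rate is n + g + δ = 0.022 + 0.005 + 0.101 = 0.128.
Current steady state (s = 0.5): k* = (0.5/0.128)^(1/0.58) ≈ 10.4779, y* = 10.4779^0.42 ≈ 2.6824, c* = (1−0.5)·2.6824 ≈ 1.3412.
At the golden rule the marginal product of capital equals n+g+δ: 0.42·k^(0.42−1) = 0.128. Solving, k_gold = (0.42/0.128)^(1/0.58) ≈ 7.7575.
y_gold = 7.7575^0.42 ≈ 2.3642, c_gold = y_gold − 0.128·k_gold ≈ 1.3712.
Gain: Δc = 1.3712 − 1.3412 ≈ 0.0301.

Δc ≈ 0.0301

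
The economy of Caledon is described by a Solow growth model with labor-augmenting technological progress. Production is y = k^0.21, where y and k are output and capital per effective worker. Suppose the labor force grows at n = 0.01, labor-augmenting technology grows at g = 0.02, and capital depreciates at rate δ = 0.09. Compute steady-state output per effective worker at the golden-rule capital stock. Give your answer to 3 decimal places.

y_gold ≈ 1.160

Break-even investment rate: n + g + δ = 0.01 + 0.02 + 0.09 = 0.12.
Setting f'(k) = n+g+δ gives 0.21·k^(0.21−1) = 0.12, hence k_gold = (0.21/0.12)^(1/0.79) ≈ 2.0307.
Output: y_gold = k_gold^0.21 = 2.0307^0.21 ≈ 1.1604.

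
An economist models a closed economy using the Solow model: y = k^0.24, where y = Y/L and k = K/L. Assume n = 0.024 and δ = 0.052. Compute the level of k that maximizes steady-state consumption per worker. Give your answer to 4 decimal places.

Break-even investment rate: n + δ = 0.024 + 0.052 = 0.076.
Golden rule sets MPK = n+δ: 0.24·k^(0.24−1) = 0.076, so k_gold = (0.24/0.076)^(1/0.76) ≈ 4.5405.

k_gold ≈ 4.5405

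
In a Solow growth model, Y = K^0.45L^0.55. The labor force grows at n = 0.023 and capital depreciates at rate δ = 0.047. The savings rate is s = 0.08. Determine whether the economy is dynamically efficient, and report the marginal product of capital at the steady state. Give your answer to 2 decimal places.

Break-even investment rate: n + δ = 0.023 + 0.047 = 0.07.
Steady-state k*: s·k^0.45 = 0.07·k gives k* = (0.08/0.07)^(1/0.55) ≈ 1.2748.
MPK = 0.45·1.2748^(-0.55) ≈ 0.3938.
MPK > n+δ = 0.07, so the economy is dynamically efficient (under-saving).

dynamically efficient; MPK ≈ 0.39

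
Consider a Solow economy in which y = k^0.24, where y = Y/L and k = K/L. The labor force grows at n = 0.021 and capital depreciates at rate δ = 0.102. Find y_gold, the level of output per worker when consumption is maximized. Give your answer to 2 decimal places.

y_gold ≈ 1.24

The effective depreciation rate is n + δ = 0.021 + 0.102 = 0.123.
At the golden rule the marginal product of capital equals n+δ: 0.24·k^(0.24−1) = 0.123. Solving, k_gold = (0.24/0.123)^(1/0.76) ≈ 2.4098.
Output: y_gold = k_gold^0.24 = 2.4098^0.24 ≈ 1.2350.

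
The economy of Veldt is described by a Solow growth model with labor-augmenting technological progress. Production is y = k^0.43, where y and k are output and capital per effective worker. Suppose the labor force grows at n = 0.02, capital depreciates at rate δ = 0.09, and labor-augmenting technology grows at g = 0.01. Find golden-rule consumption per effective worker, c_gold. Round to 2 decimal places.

Break-even investment rate: n + g + δ = 0.02 + 0.01 + 0.09 = 0.12.
Setting f'(k) = n+g+δ gives 0.43·k^(0.43−1) = 0.12, hence k_gold = (0.43/0.12)^(1/0.57) ≈ 9.3850.
y_gold = 9.3850^0.43 ≈ 2.6191.
c_gold = y_gold − (n+g+δ)·k_gold = 2.6191 − 0.12·9.3850 ≈ 1.4929.

c_gold ≈ 1.49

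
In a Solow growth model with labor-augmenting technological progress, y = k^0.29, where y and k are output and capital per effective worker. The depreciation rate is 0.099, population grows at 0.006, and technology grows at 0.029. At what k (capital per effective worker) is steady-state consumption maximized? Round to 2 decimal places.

n + g + δ = 0.006 + 0.029 + 0.099 = 0.134.
Maximizing c = f(k) − (n+g+δ)·k gives f'(k) = n+g+δ, i.e. 0.29·k^(0.29−1) = 0.134, so k_gold = (0.29/0.134)^(1/0.71) ≈ 2.9665.

k_gold ≈ 2.97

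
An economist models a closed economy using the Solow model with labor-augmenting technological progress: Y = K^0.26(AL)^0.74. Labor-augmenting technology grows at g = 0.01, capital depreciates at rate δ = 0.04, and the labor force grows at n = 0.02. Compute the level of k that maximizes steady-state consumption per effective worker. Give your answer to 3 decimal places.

Break-even investment rate: n + g + δ = 0.02 + 0.01 + 0.04 = 0.07.
Setting f'(k) = n+g+δ gives 0.26·k^(0.26−1) = 0.07, hence k_gold = (0.26/0.07)^(1/0.74) ≈ 5.8898.

k_gold ≈ 5.890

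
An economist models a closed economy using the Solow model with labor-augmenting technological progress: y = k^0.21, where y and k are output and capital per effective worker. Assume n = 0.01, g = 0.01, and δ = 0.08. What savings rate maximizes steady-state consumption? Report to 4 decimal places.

s_gold = 0.2100

The effective depreciation rate is n + g + δ = 0.01 + 0.01 + 0.08 = 0.1.
At the golden rule MPK = n+g+δ, and in any Cobb-Douglas steady state s = (n+g+δ)·k/y = MPK·k/y = capital's share 0.21.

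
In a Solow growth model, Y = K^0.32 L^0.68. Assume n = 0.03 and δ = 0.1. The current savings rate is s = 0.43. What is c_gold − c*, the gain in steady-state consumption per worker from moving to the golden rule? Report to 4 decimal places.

n + δ = 0.03 + 0.1 = 0.13.
Current steady state (s = 0.43): k* = (0.43/0.13)^(1/0.68) ≈ 5.8077, y* = 5.8077^0.32 ≈ 1.7558, c* = (1−0.43)·1.7558 ≈ 1.0008.
Golden rule sets MPK = n+δ: 0.32·k^(0.32−1) = 0.13, so k_gold = (0.32/0.13)^(1/0.68) ≈ 3.7610.
y_gold = 3.7610^0.32 ≈ 1.5279, c_gold = y_gold − 0.13·k_gold ≈ 1.0390.
Gain: Δc = 1.0390 − 1.0008 ≈ 0.0382.

Δc ≈ 0.0382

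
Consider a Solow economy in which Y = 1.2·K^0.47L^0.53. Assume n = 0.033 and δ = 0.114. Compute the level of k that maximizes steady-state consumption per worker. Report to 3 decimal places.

k_gold ≈ 12.642

The effective depreciation rate is n + δ = 0.033 + 0.114 = 0.147.
Setting f'(k) = n+δ gives 0.47·1.2·k^(0.47−1) = 0.147, hence k_gold = (0.47·1.2/0.147)^(1/0.53) ≈ 12.6420.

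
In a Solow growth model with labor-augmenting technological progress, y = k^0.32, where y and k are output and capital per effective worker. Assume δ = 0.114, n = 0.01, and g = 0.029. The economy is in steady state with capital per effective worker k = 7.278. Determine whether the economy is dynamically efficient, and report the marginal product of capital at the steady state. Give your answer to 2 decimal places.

dynamically inefficient; MPK ≈ 0.08

Break-even investment rate: n + g + δ = 0.01 + 0.029 + 0.114 = 0.153.
MPK = 0.32·k^(0.32−1) = 0.32·7.278^(-0.68) ≈ 0.0830.
MPK < 0.153, so the economy is dynamically inefficient (over-saving).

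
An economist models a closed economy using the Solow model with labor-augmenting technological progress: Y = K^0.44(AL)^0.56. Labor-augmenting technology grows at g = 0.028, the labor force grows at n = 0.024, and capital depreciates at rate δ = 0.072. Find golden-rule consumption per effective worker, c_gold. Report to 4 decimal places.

c_gold ≈ 1.5148

n + g + δ = 0.024 + 0.028 + 0.072 = 0.124.
Golden rule sets MPK = n+g+δ: 0.44·k^(0.44−1) = 0.124, so k_gold = (0.44/0.124)^(1/0.56) ≈ 9.5984.
y_gold = 9.5984^0.44 ≈ 2.7050.
c_gold = y_gold − (n+g+δ)·k_gold = 2.7050 − 0.124·9.5984 ≈ 1.5148.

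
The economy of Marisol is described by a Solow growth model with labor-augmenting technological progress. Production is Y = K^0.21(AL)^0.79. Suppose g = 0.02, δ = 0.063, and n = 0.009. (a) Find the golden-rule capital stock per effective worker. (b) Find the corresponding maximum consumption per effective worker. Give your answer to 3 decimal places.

Break-even investment rate: n + g + δ = 0.009 + 0.02 + 0.063 = 0.092.
At the golden rule the marginal product of capital equals n+g+δ: 0.21·k^(0.21−1) = 0.092. Solving, k_gold = (0.21/0.092)^(1/0.79) ≈ 2.8426.
y_gold = 2.8426^0.21 ≈ 1.2453; c_gold = y_gold − 0.092·k_gold ≈ 0.9838.

(a) k_gold ≈ 2.843; (b) c_gold ≈ 0.984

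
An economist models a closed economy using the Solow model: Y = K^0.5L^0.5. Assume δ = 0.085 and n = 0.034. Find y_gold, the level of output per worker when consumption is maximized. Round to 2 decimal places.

y_gold ≈ 4.20

Break-even investment rate: n + δ = 0.034 + 0.085 = 0.119.
At the golden rule the marginal product of capital equals n+δ: 0.5·k^(0.5−1) = 0.119. Solving, k_gold = (0.5/0.119)^(1/0.5) ≈ 17.6541.
Output: y_gold = k_gold^0.5 = 17.6541^0.5 ≈ 4.2017.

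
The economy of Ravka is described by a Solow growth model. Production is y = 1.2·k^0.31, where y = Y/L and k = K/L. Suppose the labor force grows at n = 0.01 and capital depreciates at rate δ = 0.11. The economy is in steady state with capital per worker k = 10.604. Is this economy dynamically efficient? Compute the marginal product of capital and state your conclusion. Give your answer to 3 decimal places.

dynamically inefficient; MPK ≈ 0.073

n + δ = 0.01 + 0.11 = 0.12.
MPK = 0.31·1.2·k^(0.31−1) = 0.31·1.2·10.604^(-0.69) ≈ 0.0729.
MPK < 0.12, so the economy is dynamically inefficient (over-saving).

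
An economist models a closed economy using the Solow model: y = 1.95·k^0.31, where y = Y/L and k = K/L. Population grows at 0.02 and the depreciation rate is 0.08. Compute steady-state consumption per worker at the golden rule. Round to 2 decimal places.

c_gold ≈ 3.02

n + δ = 0.02 + 0.08 = 0.1.
Golden rule sets MPK = n+δ: 0.31·1.95·k^(0.31−1) = 0.1, so k_gold = (0.31·1.95/0.1)^(1/0.69) ≈ 13.5662.
y_gold = 1.95·13.5662^0.31 ≈ 4.3762.
c_gold = y_gold − (n+δ)·k_gold = 4.3762 − 0.1·13.5662 ≈ 3.0196.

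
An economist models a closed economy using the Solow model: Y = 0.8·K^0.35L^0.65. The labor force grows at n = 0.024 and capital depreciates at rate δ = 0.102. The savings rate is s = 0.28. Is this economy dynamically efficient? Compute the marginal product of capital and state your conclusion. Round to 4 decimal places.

dynamically efficient; MPK ≈ 0.1575

n + δ = 0.024 + 0.102 = 0.126.
Steady-state k*: s·A·k^0.35 = 0.126·k gives k* = (0.28·0.8/0.126)^(1/0.65) ≈ 2.4234.
MPK = 0.35·0.8·2.4234^(-0.65) ≈ 0.1575.
MPK > n+δ = 0.126, so the economy is dynamically efficient (under-saving).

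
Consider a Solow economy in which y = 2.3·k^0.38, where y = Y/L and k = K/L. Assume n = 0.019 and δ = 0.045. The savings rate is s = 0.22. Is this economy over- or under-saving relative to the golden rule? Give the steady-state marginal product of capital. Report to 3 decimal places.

The effective depreciation rate is n + δ = 0.019 + 0.045 = 0.064.
Steady-state k*: s·A·k^0.38 = 0.064·k gives k* = (0.22·2.3/0.064)^(1/0.62) ≈ 28.0763.
MPK = 0.38·2.3·28.0763^(-0.62) ≈ 0.1105.
MPK > n+δ = 0.064, so the economy is dynamically efficient (under-saving).

under-saving; MPK ≈ 0.111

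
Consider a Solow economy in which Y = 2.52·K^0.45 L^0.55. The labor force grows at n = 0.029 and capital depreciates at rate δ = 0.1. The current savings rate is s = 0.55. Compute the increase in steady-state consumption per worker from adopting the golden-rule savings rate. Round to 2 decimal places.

Δc ≈ 0.29

The effective depreciation rate is n + δ = 0.029 + 0.1 = 0.129.
Current steady state (s = 0.55): k* = (0.55·2.52/0.129)^(1/0.55) ≈ 74.9654, y* = 2.52·74.9654^0.45 ≈ 17.5828, c* = (1−0.55)·17.5828 ≈ 7.9123.
Maximizing c = f(k) − (n+δ)·k gives f'(k) = n+δ, i.e. 0.45·2.52·k^(0.45−1) = 0.129, so k_gold = (0.45·2.52/0.129)^(1/0.55) ≈ 52.0482.
y_gold = 2.52·52.0482^0.45 ≈ 14.9205, c_gold = y_gold − 0.129·k_gold ≈ 8.2063.
Gain: Δc = 8.2063 − 7.9123 ≈ 0.2940.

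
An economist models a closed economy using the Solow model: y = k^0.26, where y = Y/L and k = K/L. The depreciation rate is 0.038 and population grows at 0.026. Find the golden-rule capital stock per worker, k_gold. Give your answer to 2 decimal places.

k_gold ≈ 6.65

The effective depreciation rate is n + δ = 0.026 + 0.038 = 0.064.
At the golden rule the marginal product of capital equals n+δ: 0.26·k^(0.26−1) = 0.064. Solving, k_gold = (0.26/0.064)^(1/0.74) ≈ 6.6480.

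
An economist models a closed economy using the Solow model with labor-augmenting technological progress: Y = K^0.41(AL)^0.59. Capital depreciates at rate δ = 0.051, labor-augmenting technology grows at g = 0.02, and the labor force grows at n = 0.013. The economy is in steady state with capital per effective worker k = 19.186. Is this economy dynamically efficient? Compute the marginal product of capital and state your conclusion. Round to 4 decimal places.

The effective depreciation rate is n + g + δ = 0.013 + 0.02 + 0.051 = 0.084.
MPK = 0.41·k^(0.41−1) = 0.41·19.186^(-0.59) ≈ 0.0718.
MPK < 0.084, so the economy is dynamically inefficient (over-saving).

dynamically inefficient; MPK ≈ 0.0718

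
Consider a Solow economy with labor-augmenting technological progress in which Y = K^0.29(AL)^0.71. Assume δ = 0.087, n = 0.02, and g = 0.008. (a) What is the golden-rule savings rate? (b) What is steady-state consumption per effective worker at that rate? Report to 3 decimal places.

(a) s_gold = 0.290; (b) c_gold ≈ 1.036

The effective depreciation rate is n + g + δ = 0.02 + 0.008 + 0.087 = 0.115.
For Cobb-Douglas, s_gold equals capital's share: s_gold = 0.29.
Golden rule sets MPK = n+g+δ: 0.29·k^(0.29−1) = 0.115, so k_gold = (0.29/0.115)^(1/0.71) ≈ 3.6794.
y_gold = 3.6794^0.29 ≈ 1.4591; c_gold = (1−0.29)·y_gold ≈ 1.0359.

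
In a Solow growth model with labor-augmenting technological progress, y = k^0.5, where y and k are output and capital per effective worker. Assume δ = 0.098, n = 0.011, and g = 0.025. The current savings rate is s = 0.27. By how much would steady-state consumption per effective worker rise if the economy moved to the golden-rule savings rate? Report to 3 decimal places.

Break-even investment rate: n + g + δ = 0.011 + 0.025 + 0.098 = 0.134.
Current steady state (s = 0.27): k* = (0.27/0.134)^(1/0.5) ≈ 4.0599, y* = 4.0599^0.5 ≈ 2.0149, c* = (1−0.27)·2.0149 ≈ 1.4709.
At the golden rule the marginal product of capital equals n+g+δ: 0.5·k^(0.5−1) = 0.134. Solving, k_gold = (0.5/0.134)^(1/0.5) ≈ 13.9229.
y_gold = 13.9229^0.5 ≈ 3.7313, c_gold = y_gold − 0.134·k_gold ≈ 1.8657.
Gain: Δc = 1.8657 − 1.4709 ≈ 0.3948.

Δc ≈ 0.395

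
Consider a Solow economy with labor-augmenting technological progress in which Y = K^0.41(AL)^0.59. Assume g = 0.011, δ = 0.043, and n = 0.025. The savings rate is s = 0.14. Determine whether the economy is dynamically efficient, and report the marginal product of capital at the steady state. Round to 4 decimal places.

n + g + δ = 0.025 + 0.011 + 0.043 = 0.079.
Steady-state k*: s·k^0.41 = 0.079·k gives k* = (0.14/0.079)^(1/0.59) ≈ 2.6375.
MPK = 0.41·2.6375^(-0.59) ≈ 0.2314.
MPK > n+g+δ = 0.079, so the economy is dynamically efficient (under-saving).

dynamically efficient; MPK ≈ 0.2314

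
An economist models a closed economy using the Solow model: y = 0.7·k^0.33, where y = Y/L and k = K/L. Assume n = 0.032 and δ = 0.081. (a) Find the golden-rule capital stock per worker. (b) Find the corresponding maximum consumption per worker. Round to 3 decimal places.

(a) k_gold ≈ 2.907; (b) c_gold ≈ 0.667

Break-even investment rate: n + δ = 0.032 + 0.081 = 0.113.
Golden rule sets MPK = n+δ: 0.33·0.7·k^(0.33−1) = 0.113, so k_gold = (0.33·0.7/0.113)^(1/0.67) ≈ 2.9073.
y_gold = 0.7·2.9073^0.33 ≈ 0.9955; c_gold = y_gold − 0.113·k_gold ≈ 0.6670.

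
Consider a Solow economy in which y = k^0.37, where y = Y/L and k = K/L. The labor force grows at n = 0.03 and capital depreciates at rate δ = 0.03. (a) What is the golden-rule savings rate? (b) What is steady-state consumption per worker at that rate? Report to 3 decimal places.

Break-even investment rate: n + δ = 0.03 + 0.03 = 0.06.
For Cobb-Douglas, s_gold equals capital's share: s_gold = 0.37.
Golden rule sets MPK = n+δ: 0.37·k^(0.37−1) = 0.06, so k_gold = (0.37/0.06)^(1/0.63) ≈ 17.9493.
y_gold = 17.9493^0.37 ≈ 2.9107; c_gold = (1−0.37)·y_gold ≈ 1.8337.

(a) s_gold = 0.370; (b) c_gold ≈ 1.834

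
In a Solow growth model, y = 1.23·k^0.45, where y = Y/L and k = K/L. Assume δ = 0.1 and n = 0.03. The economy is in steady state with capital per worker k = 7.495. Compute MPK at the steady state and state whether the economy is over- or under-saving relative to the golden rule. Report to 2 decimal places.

under-saving; MPK ≈ 0.18

Break-even investment rate: n + δ = 0.03 + 0.1 = 0.13.
MPK = 0.45·1.23·k^(0.45−1) = 0.45·1.23·7.495^(-0.55) ≈ 0.1828.
MPK > 0.13, so the economy is dynamically efficient (under-saving).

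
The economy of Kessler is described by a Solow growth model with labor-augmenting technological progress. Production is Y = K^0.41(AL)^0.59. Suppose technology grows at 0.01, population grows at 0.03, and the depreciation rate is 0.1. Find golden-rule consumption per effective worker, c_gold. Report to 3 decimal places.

c_gold ≈ 1.245

n + g + δ = 0.03 + 0.01 + 0.1 = 0.14.
Maximizing c = f(k) − (n+g+δ)·k gives f'(k) = n+g+δ, i.e. 0.41·k^(0.41−1) = 0.14, so k_gold = (0.41/0.14)^(1/0.59) ≈ 6.1793.
y_gold = 6.1793^0.41 ≈ 2.1100.
c_gold = y_gold − (n+g+δ)·k_gold = 2.1100 − 0.14·6.1793 ≈ 1.2449.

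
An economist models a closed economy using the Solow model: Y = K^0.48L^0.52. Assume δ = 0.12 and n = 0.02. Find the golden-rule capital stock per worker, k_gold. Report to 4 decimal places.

k_gold ≈ 10.6921

The effective depreciation rate is n + δ = 0.02 + 0.12 = 0.14.
At the golden rule the marginal product of capital equals n+δ: 0.48·k^(0.48−1) = 0.14. Solving, k_gold = (0.48/0.14)^(1/0.52) ≈ 10.6921.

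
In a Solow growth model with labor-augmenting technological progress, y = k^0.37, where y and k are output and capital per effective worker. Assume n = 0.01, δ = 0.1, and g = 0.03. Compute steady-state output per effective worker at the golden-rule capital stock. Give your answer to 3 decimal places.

y_gold ≈ 1.770

n + g + δ = 0.01 + 0.03 + 0.1 = 0.14.
Setting f'(k) = n+g+δ gives 0.37·k^(0.37−1) = 0.14, hence k_gold = (0.37/0.14)^(1/0.63) ≈ 4.6769.
Output: y_gold = k_gold^0.37 = 4.6769^0.37 ≈ 1.7696.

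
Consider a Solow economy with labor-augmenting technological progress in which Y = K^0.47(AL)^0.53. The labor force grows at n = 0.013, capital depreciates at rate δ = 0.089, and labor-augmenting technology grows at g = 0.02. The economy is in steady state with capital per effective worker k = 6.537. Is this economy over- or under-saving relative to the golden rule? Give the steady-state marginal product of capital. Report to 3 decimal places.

Break-even investment rate: n + g + δ = 0.013 + 0.02 + 0.089 = 0.122.
MPK = 0.47·k^(0.47−1) = 0.47·6.537^(-0.53) ≈ 0.1738.
MPK > 0.122, so the economy is dynamically efficient (under-saving).

under-saving; MPK ≈ 0.174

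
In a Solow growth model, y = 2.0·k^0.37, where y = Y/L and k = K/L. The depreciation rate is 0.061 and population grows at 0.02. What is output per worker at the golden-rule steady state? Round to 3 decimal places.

Capital per worker breaks even when investment replaces (n + δ)·k; here n + δ = 0.081.
At the golden rule the marginal product of capital equals n+δ: 0.37·2.0·k^(0.37−1) = 0.081. Solving, k_gold = (0.37·2.0/0.081)^(1/0.63) ≈ 33.4961.
Output: y_gold = 2.0·k_gold^0.37 = 2.0·33.4961^0.37 ≈ 7.3329.

y_gold ≈ 7.333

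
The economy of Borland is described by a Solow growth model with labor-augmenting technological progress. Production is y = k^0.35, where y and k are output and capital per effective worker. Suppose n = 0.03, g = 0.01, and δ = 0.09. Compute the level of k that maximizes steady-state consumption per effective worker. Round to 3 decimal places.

Capital per effective worker breaks even when investment replaces (n + g + δ)·k; here n + g + δ = 0.13.
At the golden rule the marginal product of capital equals n+g+δ: 0.35·k^(0.35−1) = 0.13. Solving, k_gold = (0.35/0.13)^(1/0.65) ≈ 4.5891.

k_gold ≈ 4.589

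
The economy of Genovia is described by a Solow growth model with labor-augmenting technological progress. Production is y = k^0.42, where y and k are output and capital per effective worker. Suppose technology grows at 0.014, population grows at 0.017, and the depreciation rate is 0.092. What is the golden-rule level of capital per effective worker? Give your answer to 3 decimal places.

Break-even investment rate: n + g + δ = 0.017 + 0.014 + 0.092 = 0.123.
Setting f'(k) = n+g+δ gives 0.42·k^(0.42−1) = 0.123, hence k_gold = (0.42/0.123)^(1/0.58) ≈ 8.3092.

k_gold ≈ 8.309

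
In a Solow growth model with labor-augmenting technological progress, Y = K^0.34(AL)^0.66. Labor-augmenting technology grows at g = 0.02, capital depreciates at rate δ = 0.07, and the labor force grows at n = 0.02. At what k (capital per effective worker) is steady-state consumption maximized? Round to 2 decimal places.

The effective depreciation rate is n + g + δ = 0.02 + 0.02 + 0.07 = 0.11.
Maximizing c = f(k) − (n+g+δ)·k gives f'(k) = n+g+δ, i.e. 0.34·k^(0.34−1) = 0.11, so k_gold = (0.34/0.11)^(1/0.66) ≈ 5.5278.

k_gold ≈ 5.53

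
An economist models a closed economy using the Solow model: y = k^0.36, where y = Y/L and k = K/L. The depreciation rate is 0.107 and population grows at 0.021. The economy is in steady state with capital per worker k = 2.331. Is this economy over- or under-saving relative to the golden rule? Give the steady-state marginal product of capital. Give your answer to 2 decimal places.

Break-even investment rate: n + δ = 0.021 + 0.107 = 0.128.
MPK = 0.36·k^(0.36−1) = 0.36·2.331^(-0.64) ≈ 0.2094.
MPK > 0.128, so the economy is dynamically efficient (under-saving).

under-saving; MPK ≈ 0.21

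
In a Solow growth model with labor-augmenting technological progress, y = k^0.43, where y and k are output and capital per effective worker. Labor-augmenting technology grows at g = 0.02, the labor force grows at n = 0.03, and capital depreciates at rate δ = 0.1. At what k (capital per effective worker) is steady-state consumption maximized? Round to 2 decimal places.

Capital per effective worker breaks even when investment replaces (n + g + δ)·k; here n + g + δ = 0.15.
Setting f'(k) = n+g+δ gives 0.43·k^(0.43−1) = 0.15, hence k_gold = (0.43/0.15)^(1/0.57) ≈ 6.3448.

k_gold ≈ 6.34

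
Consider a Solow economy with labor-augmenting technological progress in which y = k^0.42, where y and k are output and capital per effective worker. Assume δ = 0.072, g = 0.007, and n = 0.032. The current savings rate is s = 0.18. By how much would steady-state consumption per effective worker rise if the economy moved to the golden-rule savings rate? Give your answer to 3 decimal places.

The effective depreciation rate is n + g + δ = 0.032 + 0.007 + 0.072 = 0.111.
Current steady state (s = 0.18): k* = (0.18/0.111)^(1/0.58) ≈ 2.3013, y* = 2.3013^0.42 ≈ 1.4192, c* = (1−0.18)·1.4192 ≈ 1.1637.
Maximizing c = f(k) − (n+g+δ)·k gives f'(k) = n+g+δ, i.e. 0.42·k^(0.42−1) = 0.111, so k_gold = (0.42/0.111)^(1/0.58) ≈ 9.9180.
y_gold = 9.9180^0.42 ≈ 2.6212, c_gold = y_gold − 0.111·k_gold ≈ 1.5203.
Gain: Δc = 1.5203 − 1.1637 ≈ 0.3566.

Δc ≈ 0.357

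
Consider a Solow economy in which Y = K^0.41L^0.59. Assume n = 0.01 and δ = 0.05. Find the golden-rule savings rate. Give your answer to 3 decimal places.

s_gold = 0.410

The effective depreciation rate is n + δ = 0.01 + 0.05 = 0.06.
At the golden rule MPK = n+δ, and in any Cobb-Douglas steady state s = (n+δ)·k/y = MPK·k/y = capital's share 0.41.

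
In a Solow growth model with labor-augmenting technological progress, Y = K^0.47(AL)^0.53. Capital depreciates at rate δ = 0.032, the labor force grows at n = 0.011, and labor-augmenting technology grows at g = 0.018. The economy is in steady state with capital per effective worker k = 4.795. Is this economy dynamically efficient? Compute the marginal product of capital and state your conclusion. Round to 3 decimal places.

dynamically efficient; MPK ≈ 0.205

n + g + δ = 0.011 + 0.018 + 0.032 = 0.061.
MPK = 0.47·k^(0.47−1) = 0.47·4.795^(-0.53) ≈ 0.2048.
MPK > 0.061, so the economy is dynamically efficient (under-saving).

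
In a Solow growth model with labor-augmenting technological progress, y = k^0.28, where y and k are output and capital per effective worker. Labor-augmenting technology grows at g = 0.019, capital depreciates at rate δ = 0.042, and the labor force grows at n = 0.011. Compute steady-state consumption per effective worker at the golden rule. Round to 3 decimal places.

c_gold ≈ 1.221

n + g + δ = 0.011 + 0.019 + 0.042 = 0.072.
Setting f'(k) = n+g+δ gives 0.28·k^(0.28−1) = 0.072, hence k_gold = (0.28/0.072)^(1/0.72) ≈ 6.5948.
y_gold = 6.5948^0.28 ≈ 1.6958.
c_gold = y_gold − (n+g+δ)·k_gold = 1.6958 − 0.072·6.5948 ≈ 1.2210.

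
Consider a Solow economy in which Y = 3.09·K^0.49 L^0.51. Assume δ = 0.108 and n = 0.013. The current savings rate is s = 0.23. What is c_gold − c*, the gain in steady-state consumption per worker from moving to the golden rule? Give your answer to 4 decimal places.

Δc ≈ 4.8217

n + δ = 0.013 + 0.108 = 0.121.
Current steady state (s = 0.23): k* = (0.23·3.09/0.121)^(1/0.51) ≈ 32.1847, y* = 3.09·32.1847^0.49 ≈ 16.9319, c* = (1−0.23)·16.9319 ≈ 13.0376.
Setting f'(k) = n+δ gives 0.49·3.09·k^(0.49−1) = 0.121, hence k_gold = (0.49·3.09/0.121)^(1/0.51) ≈ 141.8092.
y_gold = 3.09·141.8092^0.49 ≈ 35.0182, c_gold = y_gold − 0.121·k_gold ≈ 17.8593.
Gain: Δc = 17.8593 − 13.0376 ≈ 4.8217.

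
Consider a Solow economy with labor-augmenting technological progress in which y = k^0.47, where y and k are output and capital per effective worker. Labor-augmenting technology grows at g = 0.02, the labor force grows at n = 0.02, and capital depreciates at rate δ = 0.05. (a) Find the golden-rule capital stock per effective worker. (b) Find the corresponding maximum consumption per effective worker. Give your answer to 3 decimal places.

Capital per effective worker breaks even when investment replaces (n + g + δ)·k; here n + g + δ = 0.09.
At the golden rule the marginal product of capital equals n+g+δ: 0.47·k^(0.47−1) = 0.09. Solving, k_gold = (0.47/0.09)^(1/0.53) ≈ 22.6175.
y_gold = 22.6175^0.47 ≈ 4.3310; c_gold = y_gold − 0.09·k_gold ≈ 2.2954.

(a) k_gold ≈ 22.617; (b) c_gold ≈ 2.295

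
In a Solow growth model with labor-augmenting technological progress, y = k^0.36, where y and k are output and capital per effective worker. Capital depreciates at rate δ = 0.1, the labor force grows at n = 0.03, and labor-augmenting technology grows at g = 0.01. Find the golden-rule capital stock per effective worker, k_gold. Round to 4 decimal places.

k_gold ≈ 4.3742

The effective depreciation rate is n + g + δ = 0.03 + 0.01 + 0.1 = 0.14.
Maximizing c = f(k) − (n+g+δ)·k gives f'(k) = n+g+δ, i.e. 0.36·k^(0.36−1) = 0.14, so k_gold = (0.36/0.14)^(1/0.64) ≈ 4.3742.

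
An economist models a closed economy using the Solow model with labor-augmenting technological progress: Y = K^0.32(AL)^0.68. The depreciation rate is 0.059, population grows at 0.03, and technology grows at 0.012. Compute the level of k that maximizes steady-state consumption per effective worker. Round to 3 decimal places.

k_gold ≈ 5.451

Capital per effective worker breaks even when investment replaces (n + g + δ)·k; here n + g + δ = 0.101.
At the golden rule the marginal product of capital equals n+g+δ: 0.32·k^(0.32−1) = 0.101. Solving, k_gold = (0.32/0.101)^(1/0.68) ≈ 5.4515.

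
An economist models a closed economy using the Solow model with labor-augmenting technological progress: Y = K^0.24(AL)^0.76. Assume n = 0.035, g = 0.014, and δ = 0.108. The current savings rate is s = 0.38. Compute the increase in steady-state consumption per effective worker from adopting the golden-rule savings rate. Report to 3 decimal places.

Δc ≈ 0.049

Capital per effective worker breaks even when investment replaces (n + g + δ)·k; here n + g + δ = 0.157.
Current steady state (s = 0.38): k* = (0.38/0.157)^(1/0.76) ≈ 3.1997, y* = 3.1997^0.24 ≈ 1.3220, c* = (1−0.38)·1.3220 ≈ 0.8196.
Setting f'(k) = n+g+δ gives 0.24·k^(0.24−1) = 0.157, hence k_gold = (0.24/0.157)^(1/0.76) ≈ 1.7479.
y_gold = 1.7479^0.24 ≈ 1.1434, c_gold = y_gold − 0.157·k_gold ≈ 0.8690.
Gain: Δc = 0.8690 − 0.8196 ≈ 0.0494.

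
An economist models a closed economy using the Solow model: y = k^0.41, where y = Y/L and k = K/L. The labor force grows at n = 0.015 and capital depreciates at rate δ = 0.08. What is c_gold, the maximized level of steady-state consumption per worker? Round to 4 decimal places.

c_gold ≈ 1.6299

Break-even investment rate: n + δ = 0.015 + 0.08 = 0.095.
At the golden rule the marginal product of capital equals n+δ: 0.41·k^(0.41−1) = 0.095. Solving, k_gold = (0.41/0.095)^(1/0.59) ≈ 11.9227.
y_gold = 11.9227^0.41 ≈ 2.7626.
c_gold = y_gold − (n+δ)·k_gold = 2.7626 − 0.095·11.9227 ≈ 1.6299.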